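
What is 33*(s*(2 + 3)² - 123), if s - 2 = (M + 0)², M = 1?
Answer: -1584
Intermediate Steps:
s = 3 (s = 2 + (1 + 0)² = 2 + 1² = 2 + 1 = 3)
33*(s*(2 + 3)² - 123) = 33*(3*(2 + 3)² - 123) = 33*(3*5² - 123) = 33*(3*25 - 123) = 33*(75 - 123) = 33*(-48) = -1584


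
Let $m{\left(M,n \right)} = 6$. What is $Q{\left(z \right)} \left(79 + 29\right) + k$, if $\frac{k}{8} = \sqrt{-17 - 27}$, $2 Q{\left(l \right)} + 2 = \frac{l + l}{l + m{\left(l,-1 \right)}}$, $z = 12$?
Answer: $-36 + 16 i \sqrt{11} \approx -36.0 + 53.066 i$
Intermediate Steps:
$Q{\left(l \right)} = -1 + \frac{l}{6 + l}$ ($Q{\left(l \right)} = -1 + \frac{\left(l + l\right) \frac{1}{l + 6}}{2} = -1 + \frac{2 l \frac{1}{6 + l}}{2} = -1 + \frac{l}{6 + l}$)
$k = 16 i \sqrt{11}$ ($k = 8 \sqrt{-17 - 27} = 8 \sqrt{-44} = 8 \cdot 2 i \sqrt{11} = 16 i \sqrt{11} \approx 53.066 i$)
$Q{\left(z \right)} \left(79 + 29\right) + k = - \frac{6}{6 + 12} \left(79 + 29\right) + 16 i \sqrt{11} = - \frac{6}{18} \cdot 108 + 16 i \sqrt{11} = \left(-6\right) \frac{1}{18} \cdot 108 + 16 i \sqrt{11} = \left(- \frac{1}{3}\right) 108 + 16 i \sqrt{11} = -36 + 16 i \sqrt{11}$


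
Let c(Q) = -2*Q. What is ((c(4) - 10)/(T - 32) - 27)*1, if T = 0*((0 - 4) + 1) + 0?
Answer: -423/16 ≈ -26.438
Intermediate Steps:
T = 0 (T = 0*(-4 + 1) + 0 = 0*(-3) + 0 = 0 + 0 = 0)
((c(4) - 10)/(T - 32) - 27)*1 = ((-2*4 - 10)/(0 - 32) - 27)*1 = ((-8 - 10)/(-32) - 27)*1 = (-18*(-1/32) - 27)*1 = (9/16 - 27)*1 = -423/16*1 = -423/16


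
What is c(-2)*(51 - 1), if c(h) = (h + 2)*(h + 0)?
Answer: 0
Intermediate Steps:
c(h) = h*(2 + h) (c(h) = (2 + h)*h = h*(2 + h))
c(-2)*(51 - 1) = (-2*(2 - 2))*(51 - 1) = -2*0*50 = 0*50 = 0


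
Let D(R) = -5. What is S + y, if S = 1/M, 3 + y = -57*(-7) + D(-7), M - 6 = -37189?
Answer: 14538552/37183 ≈ 391.00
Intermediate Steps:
M = -37183 (M = 6 - 37189 = -37183)
y = 391 (y = -3 + (-57*(-7) - 5) = -3 + (399 - 5) = -3 + 394 = 391)
S = -1/37183 (S = 1/(-37183) = -1/37183 ≈ -2.6894e-5)
S + y = -1/37183 + 391 = 14538552/37183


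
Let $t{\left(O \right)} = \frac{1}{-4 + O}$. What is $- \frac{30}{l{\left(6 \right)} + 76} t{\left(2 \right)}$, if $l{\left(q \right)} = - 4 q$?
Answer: $\frac{15}{52} \approx 0.28846$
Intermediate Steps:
$- \frac{30}{l{\left(6 \right)} + 76} t{\left(2 \right)} = \frac{\left(-30\right) \frac{1}{\left(-4\right) 6 + 76}}{-4 + 2} = \frac{\left(-30\right) \frac{1}{-24 + 76}}{-2} = - \frac{30}{52} \left(- \frac{1}{2}\right) = \left(-30\right) \frac{1}{52} \left(- \frac{1}{2}\right) = \left(- \frac{15}{26}\right) \left(- \frac{1}{2}\right) = \frac{15}{52}$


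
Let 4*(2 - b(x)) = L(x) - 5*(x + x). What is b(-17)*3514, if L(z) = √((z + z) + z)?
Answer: -142317 - 1757*I*√51/2 ≈ -1.4232e+5 - 6273.7*I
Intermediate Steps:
L(z) = √3*√z (L(z) = √(2*z + z) = √(3*z) = √3*√z)
b(x) = 2 + 5*x/2 - √3*√x/4 (b(x) = 2 - (√3*√x - 5*(x + x))/4 = 2 - (√3*√x - 10*x)/4 = 2 - (-10*x + √3*√x)/4 = 2 + (5*x/2 - √3*√x/4) = 2 + 5*x/2 - √3*√x/4)
b(-17)*3514 = (2 + (5/2)*(-17) - √3*√(-17)/4)*3514 = (2 - 85/2 - √3*I*√17/4)*3514 = (2 - 85/2 - I*√51/4)*3514 = (-81/2 - I*√51/4)*3514 = -142317 - 1757*I*√51/2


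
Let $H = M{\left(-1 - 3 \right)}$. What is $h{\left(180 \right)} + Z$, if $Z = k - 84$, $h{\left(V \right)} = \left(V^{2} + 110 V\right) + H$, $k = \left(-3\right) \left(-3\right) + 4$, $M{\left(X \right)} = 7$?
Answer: $52136$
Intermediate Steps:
$H = 7$
$k = 13$ ($k = 9 + 4 = 13$)
$h{\left(V \right)} = 7 + V^{2} + 110 V$ ($h{\left(V \right)} = \left(V^{2} + 110 V\right) + 7 = 7 + V^{2} + 110 V$)
$Z = -71$ ($Z = 13 - 84 = -71$)
$h{\left(180 \right)} + Z = \left(7 + 180^{2} + 110 \cdot 180\right) - 71 = \left(7 + 32400 + 19800\right) - 71 = 52207 - 71 = 52136$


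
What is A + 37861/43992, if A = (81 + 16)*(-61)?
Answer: -260262803/43992 ≈ -5916.1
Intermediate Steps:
A = -5917 (A = 97*(-61) = -5917)
A + 37861/43992 = -5917 + 37861/43992 = -260262803/43992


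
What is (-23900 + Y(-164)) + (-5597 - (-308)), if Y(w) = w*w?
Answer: -2293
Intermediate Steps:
Y(w) = w²
(-23900 + Y(-164)) + (-5597 - (-308)) = (-23900 + (-164)²) + (-5597 - (-308)) = (-23900 + 26896) + (-5597 - 1*(-308)) = 2996 + (-5597 + 308) = 2996 - 5289 = -2293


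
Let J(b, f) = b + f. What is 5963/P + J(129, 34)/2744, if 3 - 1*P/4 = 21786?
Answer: -539989/59772552 ≈ -0.0090341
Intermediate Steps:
P = -87132 (P = 12 - 4*21786 = 12 - 87144 = -87132)
5963/P + J(129, 34)/2744 = 5963/(-87132) + (129 + 34)/2744 = 5963*(-1/87132) + 163*(1/2744) = -5963/87132 + 163/2744 = -539989/59772552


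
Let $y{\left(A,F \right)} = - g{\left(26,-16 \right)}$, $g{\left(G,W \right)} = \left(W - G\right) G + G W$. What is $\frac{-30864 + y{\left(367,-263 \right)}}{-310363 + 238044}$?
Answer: $\frac{29356}{72319} \approx 0.40592$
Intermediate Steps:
$g{\left(G,W \right)} = G W + G \left(W - G\right)$ ($g{\left(G,W \right)} = G \left(W - G\right) + G W = G W + G \left(W - G\right)$)
$y{\left(A,F \right)} = 1508$ ($y{\left(A,F \right)} = - 26 \left(\left(-1\right) 26 + 2 \left(-16\right)\right) = - 26 \left(-26 - 32\right) = - 26 \left(-58\right) = \left(-1\right) \left(-1508\right) = 1508$)
$\frac{-30864 + y{\left(367,-263 \right)}}{-310363 + 238044} = \frac{-30864 + 1508}{-310363 + 238044} = - \frac{29356}{-72319} = \left(-29356\right) \left(- \frac{1}{72319}\right) = \frac{29356}{72319}$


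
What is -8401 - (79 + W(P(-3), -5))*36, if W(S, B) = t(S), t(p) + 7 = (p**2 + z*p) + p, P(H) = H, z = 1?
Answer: -11101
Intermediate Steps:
t(p) = -7 + p**2 + 2*p (t(p) = -7 + ((p**2 + 1*p) + p) = -7 + ((p**2 + p) + p) = -7 + ((p + p**2) + p) = -7 + (p**2 + 2*p) = -7 + p**2 + 2*p)
W(S, B) = -7 + S**2 + 2*S
-8401 - (79 + W(P(-3), -5))*36 = -8401 - (79 + (-7 + (-3)**2 + 2*(-3)))*36 = -8401 - (79 + (-7 + 9 - 6))*36 = -8401 - (79 - 4)*36 = -8401 - 75*36 = -8401 - 1*2700 = -8401 - 2700 = -11101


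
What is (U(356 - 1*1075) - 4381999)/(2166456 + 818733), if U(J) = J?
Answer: -1460906/995063 ≈ -1.4682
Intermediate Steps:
(U(356 - 1*1075) - 4381999)/(2166456 + 818733) = ((356 - 1*1075) - 4381999)/(2166456 + 818733) = ((356 - 1075) - 4381999)/2985189 = (-719 - 4381999)*(1/2985189) = -4382718*1/2985189 = -1460906/995063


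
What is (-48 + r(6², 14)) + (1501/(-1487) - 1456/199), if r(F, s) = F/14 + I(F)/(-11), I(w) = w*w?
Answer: -3909336777/22785301 ≈ -171.57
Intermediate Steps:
I(w) = w²
r(F, s) = -F²/11 + F/14 (r(F, s) = F/14 + F²/(-11) = F*(1/14) + F²*(-1/11) = F/14 - F²/11 = -F²/11 + F/14)
(-48 + r(6², 14)) + (1501/(-1487) - 1456/199) = (-48 + (1/154)*6²*(11 - 14*6²)) + (1501/(-1487) - 1456/199) = (-48 + (1/154)*36*(11 - 14*36)) + (1501*(-1/1487) - 1456*1/199) = (-48 + (1/154)*36*(11 - 504)) + (-1501/1487 - 1456/199) = (-48 + (1/154)*36*(-493)) - 2463771/295913 = (-48 - 8874/77) - 2463771/295913 = -12570/77 - 2463771/295913 = -3909336777/22785301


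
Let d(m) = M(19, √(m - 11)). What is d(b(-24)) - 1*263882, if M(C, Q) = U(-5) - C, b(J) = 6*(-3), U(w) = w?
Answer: -263906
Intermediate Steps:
b(J) = -18
M(C, Q) = -5 - C
d(m) = -24 (d(m) = -5 - 1*19 = -5 - 19 = -24)
d(b(-24)) - 1*263882 = -24 - 1*263882 = -24 - 263882 = -263906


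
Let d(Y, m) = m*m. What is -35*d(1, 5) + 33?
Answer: -842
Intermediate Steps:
d(Y, m) = m²
-35*d(1, 5) + 33 = -35*5² + 33 = -35*25 + 33 = -875 + 33 = -842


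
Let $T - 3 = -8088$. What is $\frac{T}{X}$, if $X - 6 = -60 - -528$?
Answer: $- \frac{2695}{158} \approx -17.057$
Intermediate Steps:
$T = -8085$ ($T = 3 - 8088 = -8085$)
$X = 474$ ($X = 6 - -468 = 6 + \left(-60 + 528\right) = 6 + 468 = 474$)
$\frac{T}{X} = - \frac{8085}{474} = \left(-8085\right) \frac{1}{474} = - \frac{2695}{158}$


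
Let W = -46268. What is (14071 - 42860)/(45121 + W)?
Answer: 28789/1147 ≈ 25.099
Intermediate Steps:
(14071 - 42860)/(45121 + W) = (14071 - 42860)/(45121 - 46268) = -28789/(-1147) = -28789*(-1/1147) = 28789/1147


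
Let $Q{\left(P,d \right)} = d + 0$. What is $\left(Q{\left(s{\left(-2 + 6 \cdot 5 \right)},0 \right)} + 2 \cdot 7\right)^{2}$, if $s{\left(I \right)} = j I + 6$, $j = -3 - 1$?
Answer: $196$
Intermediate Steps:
$j = -4$
$s{\left(I \right)} = 6 - 4 I$ ($s{\left(I \right)} = - 4 I + 6 = 6 - 4 I$)
$Q{\left(P,d \right)} = d$
$\left(Q{\left(s{\left(-2 + 6 \cdot 5 \right)},0 \right)} + 2 \cdot 7\right)^{2} = \left(0 + 2 \cdot 7\right)^{2} = \left(0 + 14\right)^{2} = 14^{2} = 196$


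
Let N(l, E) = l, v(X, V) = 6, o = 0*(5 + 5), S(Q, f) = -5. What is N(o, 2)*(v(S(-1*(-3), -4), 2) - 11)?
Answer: 0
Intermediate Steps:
o = 0 (o = 0*10 = 0)
N(o, 2)*(v(S(-1*(-3), -4), 2) - 11) = 0*(6 - 11) = 0*(-5) = 0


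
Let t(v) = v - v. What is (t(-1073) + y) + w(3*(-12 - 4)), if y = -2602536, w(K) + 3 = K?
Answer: -2602587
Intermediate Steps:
w(K) = -3 + K
t(v) = 0
(t(-1073) + y) + w(3*(-12 - 4)) = (0 - 2602536) + (-3 + 3*(-12 - 4)) = -2602536 + (-3 + 3*(-16)) = -2602536 + (-3 - 48) = -2602536 - 51 = -2602587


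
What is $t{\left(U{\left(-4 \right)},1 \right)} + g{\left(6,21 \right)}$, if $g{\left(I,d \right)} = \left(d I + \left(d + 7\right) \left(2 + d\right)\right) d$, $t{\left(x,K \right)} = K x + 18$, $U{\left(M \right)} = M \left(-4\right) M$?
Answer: $16124$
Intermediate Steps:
$U{\left(M \right)} = - 4 M^{2}$ ($U{\left(M \right)} = - 4 M M = - 4 M^{2}$)
$t{\left(x,K \right)} = 18 + K x$
$g{\left(I,d \right)} = d \left(I d + \left(2 + d\right) \left(7 + d\right)\right)$ ($g{\left(I,d \right)} = \left(I d + \left(7 + d\right) \left(2 + d\right)\right) d = \left(I d + \left(2 + d\right) \left(7 + d\right)\right) d = d \left(I d + \left(2 + d\right) \left(7 + d\right)\right)$)
$t{\left(U{\left(-4 \right)},1 \right)} + g{\left(6,21 \right)} = \left(18 + 1 \left(- 4 \left(-4\right)^{2}\right)\right) + 21 \left(14 + 21^{2} + 9 \cdot 21 + 6 \cdot 21\right) = \left(18 + 1 \left(\left(-4\right) 16\right)\right) + 21 \left(14 + 441 + 189 + 126\right) = \left(18 + 1 \left(-64\right)\right) + 21 \cdot 770 = \left(18 - 64\right) + 16170 = -46 + 16170 = 16124$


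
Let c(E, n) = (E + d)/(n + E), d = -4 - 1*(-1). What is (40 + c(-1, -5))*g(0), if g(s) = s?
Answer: 0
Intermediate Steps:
d = -3 (d = -4 + 1 = -3)
c(E, n) = (-3 + E)/(E + n) (c(E, n) = (E - 3)/(n + E) = (-3 + E)/(E + n))
(40 + c(-1, -5))*g(0) = (40 + (-3 - 1)/(-1 - 5))*0 = (40 - 4/(-6))*0 = (40 - 1/6*(-4))*0 = (40 + 2/3)*0 = (122/3)*0 = 0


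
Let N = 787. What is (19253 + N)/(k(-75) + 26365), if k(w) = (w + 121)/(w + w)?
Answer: 187875/247169 ≈ 0.76011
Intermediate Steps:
k(w) = (121 + w)/(2*w) (k(w) = (121 + w)/((2*w)) = (121 + w)*(1/(2*w)) = (121 + w)/(2*w))
(19253 + N)/(k(-75) + 26365) = (19253 + 787)/((½)*(121 - 75)/(-75) + 26365) = 20040/((½)*(-1/75)*46 + 26365) = 20040/(-23/75 + 26365) = 20040/(1977352/75) = 20040*(75/1977352) = 187875/247169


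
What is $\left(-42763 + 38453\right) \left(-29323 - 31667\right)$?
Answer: $262866900$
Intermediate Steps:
$\left(-42763 + 38453\right) \left(-29323 - 31667\right) = \left(-4310\right) \left(-60990\right) = 262866900$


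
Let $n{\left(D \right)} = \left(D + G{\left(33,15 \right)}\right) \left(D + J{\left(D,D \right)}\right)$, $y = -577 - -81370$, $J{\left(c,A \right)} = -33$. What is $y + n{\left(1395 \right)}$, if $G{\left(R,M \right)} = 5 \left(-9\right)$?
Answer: $1919493$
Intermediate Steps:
$G{\left(R,M \right)} = -45$
$y = 80793$ ($y = -577 + 81370 = 80793$)
$n{\left(D \right)} = \left(-45 + D\right) \left(-33 + D\right)$ ($n{\left(D \right)} = \left(D - 45\right) \left(D - 33\right) = \left(-45 + D\right) \left(-33 + D\right)$)
$y + n{\left(1395 \right)} = 80793 + \left(1485 + 1395^{2} - 108810\right) = 80793 + \left(1485 + 1946025 - 108810\right) = 80793 + 1838700 = 1919493$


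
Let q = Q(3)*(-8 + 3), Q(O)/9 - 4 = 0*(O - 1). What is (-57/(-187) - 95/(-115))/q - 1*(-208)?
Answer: 40256144/193545 ≈ 207.99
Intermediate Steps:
Q(O) = 36 (Q(O) = 36 + 9*(0*(O - 1)) = 36 + 9*(0*(-1 + O)) = 36 + 9*0 = 36 + 0 = 36)
q = -180 (q = 36*(-8 + 3) = 36*(-5) = -180)
(-57/(-187) - 95/(-115))/q - 1*(-208) = (-57/(-187) - 95/(-115))/(-180) - 1*(-208) = (-57*(-1/187) - 95*(-1/115))*(-1/180) + 208 = (57/187 + 19/23)*(-1/180) + 208 = (4864/4301)*(-1/180) + 208 = -1216/193545 + 208 = 40256144/193545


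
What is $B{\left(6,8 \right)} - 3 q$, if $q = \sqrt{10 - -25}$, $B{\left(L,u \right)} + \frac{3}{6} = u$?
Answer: $\frac{15}{2} - 3 \sqrt{35} \approx -10.248$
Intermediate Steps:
$B{\left(L,u \right)} = - \frac{1}{2} + u$
$q = \sqrt{35}$ ($q = \sqrt{10 + 25} = \sqrt{35} \approx 5.9161$)
$B{\left(6,8 \right)} - 3 q = \left(- \frac{1}{2} + 8\right) - 3 \sqrt{35} = \frac{15}{2} - 3 \sqrt{35}$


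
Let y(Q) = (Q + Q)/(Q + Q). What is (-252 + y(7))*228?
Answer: -57228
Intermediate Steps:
y(Q) = 1 (y(Q) = (2*Q)/((2*Q)) = (2*Q)*(1/(2*Q)) = 1)
(-252 + y(7))*228 = (-252 + 1)*228 = -251*228 = -57228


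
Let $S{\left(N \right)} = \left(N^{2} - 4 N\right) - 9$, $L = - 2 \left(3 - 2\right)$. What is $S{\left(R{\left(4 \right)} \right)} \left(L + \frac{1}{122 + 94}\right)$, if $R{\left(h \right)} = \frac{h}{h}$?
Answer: $\frac{431}{18} \approx 23.944$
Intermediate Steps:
$L = -2$ ($L = \left(-2\right) 1 = -2$)
$R{\left(h \right)} = 1$
$S{\left(N \right)} = -9 + N^{2} - 4 N$
$S{\left(R{\left(4 \right)} \right)} \left(L + \frac{1}{122 + 94}\right) = \left(-9 + 1^{2} - 4\right) \left(-2 + \frac{1}{122 + 94}\right) = \left(-9 + 1 - 4\right) \left(-2 + \frac{1}{216}\right) = - 12 \left(-2 + \frac{1}{216}\right) = \left(-12\right) \left(- \frac{431}{216}\right) = \frac{431}{18}$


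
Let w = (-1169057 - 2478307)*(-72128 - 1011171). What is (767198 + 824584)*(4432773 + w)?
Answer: 6289433449456487238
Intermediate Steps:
w = 3951185773836 (w = -3647364*(-1083299) = 3951185773836)
(767198 + 824584)*(4432773 + w) = (767198 + 824584)*(4432773 + 3951185773836) = 1591782*3951190206609 = 6289433449456487238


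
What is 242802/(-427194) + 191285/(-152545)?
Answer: -1319489282/724070097 ≈ -1.8223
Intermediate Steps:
242802/(-427194) + 191285/(-152545) = 242802*(-1/427194) + 191285*(-1/152545) = -13489/23733 - 38257/30509 = -1319489282/724070097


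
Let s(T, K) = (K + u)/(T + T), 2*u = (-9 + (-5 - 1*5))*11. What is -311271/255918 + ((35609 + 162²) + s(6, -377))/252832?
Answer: -83840322837/86272346368 ≈ -0.97181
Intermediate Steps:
u = -209/2 (u = ((-9 + (-5 - 1*5))*11)/2 = ((-9 + (-5 - 5))*11)/2 = ((-9 - 10)*11)/2 = (-19*11)/2 = (½)*(-209) = -209/2 ≈ -104.50)
s(T, K) = (-209/2 + K)/(2*T) (s(T, K) = (K - 209/2)/(T + T) = (-209/2 + K)/((2*T)) = (-209/2 + K)*(1/(2*T)) = (-209/2 + K)/(2*T))
-311271/255918 + ((35609 + 162²) + s(6, -377))/252832 = -311271/255918 + ((35609 + 162²) + (¼)*(-209 + 2*(-377))/6)/252832 = -311271*1/255918 + ((35609 + 26244) + (¼)*(⅙)*(-209 - 754))*(1/252832) = -103757/85306 + (61853 + (¼)*(⅙)*(-963))*(1/252832) = -103757/85306 + (61853 - 321/8)*(1/252832) = -103757/85306 + (494503/8)*(1/252832) = -103757/85306 + 494503/2022656 = -83840322837/86272346368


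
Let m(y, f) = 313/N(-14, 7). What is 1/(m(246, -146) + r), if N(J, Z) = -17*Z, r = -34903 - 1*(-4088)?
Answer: -119/3667298 ≈ -3.2449e-5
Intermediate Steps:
r = -30815 (r = -34903 + 4088 = -30815)
m(y, f) = -313/119 (m(y, f) = 313/((-17*7)) = 313/(-119) = 313*(-1/119) = -313/119)
1/(m(246, -146) + r) = 1/(-313/119 - 30815) = 1/(-3667298/119) = -119/3667298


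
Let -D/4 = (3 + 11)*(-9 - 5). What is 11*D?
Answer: 8624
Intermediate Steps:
D = 784 (D = -4*(3 + 11)*(-9 - 5) = -56*(-14) = -4*(-196) = 784)
11*D = 11*784 = 8624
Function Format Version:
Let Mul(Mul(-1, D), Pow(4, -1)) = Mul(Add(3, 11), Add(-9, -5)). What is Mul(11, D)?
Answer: 8624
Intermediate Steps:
D = 784 (D = Mul(-4, Mul(Add(3, 11), Add(-9, -5))) = Mul(-4, Mul(14, -14)) = Mul(-4, -196) = 784)
Mul(11, D) = Mul(11, 784) = 8624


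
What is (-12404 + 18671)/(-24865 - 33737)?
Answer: -2089/19534 ≈ -0.10694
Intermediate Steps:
(-12404 + 18671)/(-24865 - 33737) = 6267/(-58602) = 6267*(-1/58602) = -2089/19534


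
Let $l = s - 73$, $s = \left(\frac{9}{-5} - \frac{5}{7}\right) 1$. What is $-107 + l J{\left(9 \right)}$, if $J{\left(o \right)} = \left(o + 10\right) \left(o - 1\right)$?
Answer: $- \frac{405481}{35} \approx -11585.0$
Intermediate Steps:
$s = - \frac{88}{35}$ ($s = \left(9 \left(- \frac{1}{5}\right) - \frac{5}{7}\right) 1 = \left(- \frac{9}{5} - \frac{5}{7}\right) 1 = \left(- \frac{88}{35}\right) 1 = - \frac{88}{35} \approx -2.5143$)
$J{\left(o \right)} = \left(-1 + o\right) \left(10 + o\right)$ ($J{\left(o \right)} = \left(10 + o\right) \left(-1 + o\right) = \left(-1 + o\right) \left(10 + o\right)$)
$l = - \frac{2643}{35}$ ($l = - \frac{88}{35} - 73 = - \frac{2643}{35} \approx -75.514$)
$-107 + l J{\left(9 \right)} = -107 - \frac{2643 \left(-10 + 9^{2} + 9 \cdot 9\right)}{35} = -107 - \frac{2643 \left(-10 + 81 + 81\right)}{35} = -107 - \frac{401736}{35} = - \frac{405481}{35}$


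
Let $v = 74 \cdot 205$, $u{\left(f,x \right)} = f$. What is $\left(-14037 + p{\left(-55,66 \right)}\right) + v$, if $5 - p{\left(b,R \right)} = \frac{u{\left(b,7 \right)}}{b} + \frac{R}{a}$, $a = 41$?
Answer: $\frac{46551}{41} \approx 1135.4$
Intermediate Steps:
$p{\left(b,R \right)} = 4 - \frac{R}{41}$ ($p{\left(b,R \right)} = 5 - \left(\frac{b}{b} + \frac{R}{41}\right) = 5 - \left(1 + R \frac{1}{41}\right) = 5 - \left(1 + \frac{R}{41}\right) = 4 - \frac{R}{41}$)
$v = 15170$
$\left(-14037 + p{\left(-55,66 \right)}\right) + v = \left(-14037 + \left(4 - \frac{66}{41}\right)\right) + 15170 = \left(-14037 + \frac{98}{41}\right) + 15170 = - \frac{575419}{41} + 15170 = \frac{46551}{41}$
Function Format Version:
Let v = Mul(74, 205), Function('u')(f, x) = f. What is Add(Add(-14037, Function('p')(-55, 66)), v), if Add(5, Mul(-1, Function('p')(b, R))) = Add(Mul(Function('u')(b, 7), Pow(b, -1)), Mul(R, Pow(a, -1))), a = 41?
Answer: Rational(46551, 41) ≈ 1135.4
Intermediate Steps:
Function('p')(b, R) = Add(4, Mul(Rational(-1, 41), R)) (Function('p')(b, R) = Add(5, Mul(-1, Add(Mul(b, Pow(b, -1)), Mul(R, Pow(41, -1))))) = Add(5, Mul(-1, Add(1, Mul(R, Rational(1, 41))))) = Add(5, Mul(-1, Add(1, Mul(Rational(1, 41), R)))) = Add(5, Add(-1, Mul(Rational(-1, 41), R))) = Add(4, Mul(Rational(-1, 41), R)))
v = 15170
Add(Add(-14037, Function('p')(-55, 66)), v) = Add(Add(-14037, Add(4, Mul(Rational(-1, 41), 66))), 15170) = Add(Add(-14037, Add(4, Rational(-66, 41))), 15170) = Add(Add(-14037, Rational(98, 41)), 15170) = Add(Rational(-575419, 41), 15170) = Rational(46551, 41)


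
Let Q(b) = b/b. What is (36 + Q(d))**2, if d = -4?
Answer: 1369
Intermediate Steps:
Q(b) = 1
(36 + Q(d))**2 = (36 + 1)**2 = 37**2 = 1369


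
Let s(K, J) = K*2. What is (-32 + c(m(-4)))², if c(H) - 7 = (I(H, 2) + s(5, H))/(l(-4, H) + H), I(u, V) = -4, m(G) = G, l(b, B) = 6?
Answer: 484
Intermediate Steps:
s(K, J) = 2*K
c(H) = 7 + 6/(6 + H) (c(H) = 7 + (-4 + 2*5)/(6 + H) = 7 + (-4 + 10)/(6 + H) = 7 + 6/(6 + H))
(-32 + c(m(-4)))² = (-32 + (48 + 7*(-4))/(6 - 4))² = (-32 + (48 - 28)/2)² = (-32 + (½)*20)² = (-32 + 10)² = (-22)² = 484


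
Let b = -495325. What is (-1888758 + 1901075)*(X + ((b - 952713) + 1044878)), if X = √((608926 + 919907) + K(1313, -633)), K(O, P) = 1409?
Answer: -4965721720 + 12317*√1530242 ≈ -4.9505e+9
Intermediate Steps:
X = √1530242 (X = √((608926 + 919907) + 1409) = √(1528833 + 1409) = √1530242 ≈ 1237.0)
(-1888758 + 1901075)*(X + ((b - 952713) + 1044878)) = (-1888758 + 1901075)*(√1530242 + ((-495325 - 952713) + 1044878)) = 12317*(√1530242 + (-1448038 + 1044878)) = 12317*(√1530242 - 403160) = 12317*(-403160 + √1530242) = -4965721720 + 12317*√1530242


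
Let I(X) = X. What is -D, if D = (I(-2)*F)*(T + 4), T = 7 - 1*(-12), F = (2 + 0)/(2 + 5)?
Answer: 92/7 ≈ 13.143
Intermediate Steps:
F = 2/7 ≈ 0.28571
T = 19 (T = 7 + 12 = 19)
D = -92/7 (D = (-2*2/7)*(19 + 4) = -4/7*23 = -92/7 ≈ -13.143)
-D = -1*(-92/7) = 92/7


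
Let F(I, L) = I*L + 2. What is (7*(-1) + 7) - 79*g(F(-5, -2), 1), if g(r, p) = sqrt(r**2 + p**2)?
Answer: -79*sqrt(145) ≈ -951.29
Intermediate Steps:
F(I, L) = 2 + I*L
g(r, p) = sqrt(p**2 + r**2)
(7*(-1) + 7) - 79*g(F(-5, -2), 1) = (7*(-1) + 7) - 79*sqrt(1**2 + (2 - 5*(-2))**2) = (-7 + 7) - 79*sqrt(1 + (2 + 10)**2) = 0 - 79*sqrt(1 + 12**2) = 0 - 79*sqrt(1 + 144) = 0 - 79*sqrt(145) = -79*sqrt(145)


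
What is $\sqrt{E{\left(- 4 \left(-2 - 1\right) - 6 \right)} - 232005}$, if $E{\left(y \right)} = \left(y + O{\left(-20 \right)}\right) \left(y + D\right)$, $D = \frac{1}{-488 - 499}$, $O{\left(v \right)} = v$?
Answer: $\frac{i \sqrt{4614161127}}{141} \approx 481.76 i$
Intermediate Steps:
$D = - \frac{1}{987}$ ($D = \frac{1}{-987} = - \frac{1}{987} \approx -0.0010132$)
$E{\left(y \right)} = \left(-20 + y\right) \left(- \frac{1}{987} + y\right)$ ($E{\left(y \right)} = \left(y - 20\right) \left(y - \frac{1}{987}\right) = \left(-20 + y\right) \left(- \frac{1}{987} + y\right)$)
$\sqrt{E{\left(- 4 \left(-2 - 1\right) - 6 \right)} - 232005} = \sqrt{\left(\frac{20}{987} + \left(- 4 \left(-2 - 1\right) - 6\right)^{2} - \frac{19741 \left(- 4 \left(-2 - 1\right) - 6\right)}{987}\right) - 232005} = \sqrt{\left(\frac{20}{987} + \left(\left(-4\right) \left(-3\right) - 6\right)^{2} - \frac{19741 \left(\left(-4\right) \left(-3\right) - 6\right)}{987}\right) - 232005} = \sqrt{\left(\frac{20}{987} + \left(12 - 6\right)^{2} - \frac{19741 \left(12 - 6\right)}{987}\right) - 232005} = \sqrt{\left(\frac{20}{987} + 6^{2} - \frac{39482}{329}\right) - 232005} = \sqrt{\left(\frac{20}{987} + 36 - \frac{39482}{329}\right) - 232005} = \sqrt{- \frac{11842}{141} - 232005} = \sqrt{- \frac{32724547}{141}} = \frac{i \sqrt{4614161127}}{141}$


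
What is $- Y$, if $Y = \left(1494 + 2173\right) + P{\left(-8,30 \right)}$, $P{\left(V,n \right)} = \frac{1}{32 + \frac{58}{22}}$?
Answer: $- \frac{1397138}{381} \approx -3667.0$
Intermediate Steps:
$P{\left(V,n \right)} = \frac{11}{381}$ ($P{\left(V,n \right)} = \frac{1}{32 + 58 \cdot \frac{1}{22}} = \frac{1}{32 + \frac{29}{11}} = \frac{1}{\frac{381}{11}} = \frac{11}{381}$)
$Y = \frac{1397138}{381}$ ($Y = \left(1494 + 2173\right) + \frac{11}{381} = 3667 + \frac{11}{381} = \frac{1397138}{381} \approx 3667.0$)
$- Y = \left(-1\right) \frac{1397138}{381} = - \frac{1397138}{381}$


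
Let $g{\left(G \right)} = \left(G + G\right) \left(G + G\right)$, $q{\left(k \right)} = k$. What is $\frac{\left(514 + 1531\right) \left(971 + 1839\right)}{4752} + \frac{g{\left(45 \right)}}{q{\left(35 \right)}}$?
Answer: $\frac{23961695}{16632} \approx 1440.7$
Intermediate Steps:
$g{\left(G \right)} = 4 G^{2}$ ($g{\left(G \right)} = 2 G 2 G = 4 G^{2}$)
$\frac{\left(514 + 1531\right) \left(971 + 1839\right)}{4752} + \frac{g{\left(45 \right)}}{q{\left(35 \right)}} = \frac{\left(514 + 1531\right) \left(971 + 1839\right)}{4752} + \frac{4 \cdot 45^{2}}{35} = 2045 \cdot 2810 \cdot \frac{1}{4752} + 4 \cdot 2025 \cdot \frac{1}{35} = 5746450 \cdot \frac{1}{4752} + 8100 \cdot \frac{1}{35} = \frac{2873225}{2376} + \frac{1620}{7} = \frac{23961695}{16632}$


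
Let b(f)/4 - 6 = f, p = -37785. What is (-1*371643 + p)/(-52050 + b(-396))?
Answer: 68238/8935 ≈ 7.6372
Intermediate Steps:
b(f) = 24 + 4*f
(-1*371643 + p)/(-52050 + b(-396)) = (-1*371643 - 37785)/(-52050 + (24 + 4*(-396))) = (-371643 - 37785)/(-52050 + (24 - 1584)) = -409428/(-52050 - 1560) = -409428/(-53610) = -409428*(-1/53610) = 68238/8935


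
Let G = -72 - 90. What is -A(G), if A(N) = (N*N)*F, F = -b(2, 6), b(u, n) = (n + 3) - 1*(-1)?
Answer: 262440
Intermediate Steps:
b(u, n) = 4 + n (b(u, n) = (3 + n) + 1 = 4 + n)
F = -10 (F = -(4 + 6) = -1*10 = -10)
G = -162
A(N) = -10*N**2 (A(N) = (N*N)*(-10) = N**2*(-10) = -10*N**2)
-A(G) = -(-10)*(-162)**2 = -(-10)*26244 = -1*(-262440) = 262440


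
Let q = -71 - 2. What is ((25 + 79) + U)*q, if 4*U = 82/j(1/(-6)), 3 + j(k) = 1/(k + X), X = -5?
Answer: -1410433/198 ≈ -7123.4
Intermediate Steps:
q = -73
j(k) = -3 + 1/(-5 + k) (j(k) = -3 + 1/(k - 5) = -3 + 1/(-5 + k))
U = -1271/198 (U = (82/(((16 - 3/(-6))/(-5 + 1/(-6)))))/4 = (82/(((16 - 3*(-⅙))/(-5 - ⅙))))/4 = (82/(((16 + ½)/(-31/6))))/4 = (82/((-6/31*33/2)))/4 = (82/(-99/31))/4 = (82*(-31/99))/4 = (¼)*(-2542/99) = -1271/198 ≈ -6.4192)
((25 + 79) + U)*q = ((25 + 79) - 1271/198)*(-73) = (104 - 1271/198)*(-73) = (19321/198)*(-73) = -1410433/198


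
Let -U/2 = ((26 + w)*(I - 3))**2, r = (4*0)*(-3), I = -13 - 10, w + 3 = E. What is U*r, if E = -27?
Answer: 0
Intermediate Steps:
w = -30 (w = -3 - 27 = -30)
I = -23
r = 0 (r = 0*(-3) = 0)
U = -21632 (U = -2*(-23 - 3)**2*(26 - 30)**2 = -2*(-4*(-26))**2 = -2*104**2 = -2*10816 = -21632)
U*r = -21632*0 = 0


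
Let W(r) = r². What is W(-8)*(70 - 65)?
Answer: 320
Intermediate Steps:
W(-8)*(70 - 65) = (-8)²*(70 - 65) = 64*5 = 320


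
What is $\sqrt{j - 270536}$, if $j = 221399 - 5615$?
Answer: $4 i \sqrt{3422} \approx 233.99 i$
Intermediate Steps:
$j = 215784$ ($j = 221399 - 5615 = 215784$)
$\sqrt{j - 270536} = \sqrt{215784 - 270536} = \sqrt{-54752} = 4 i \sqrt{3422}$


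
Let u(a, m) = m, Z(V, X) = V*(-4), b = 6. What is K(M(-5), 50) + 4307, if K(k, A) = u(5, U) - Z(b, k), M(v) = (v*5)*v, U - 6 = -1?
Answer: 4336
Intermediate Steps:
U = 5 (U = 6 - 1 = 5)
Z(V, X) = -4*V
M(v) = 5*v**2 (M(v) = (5*v)*v = 5*v**2)
K(k, A) = 29 (K(k, A) = 5 - (-4)*6 = 5 - 1*(-24) = 5 + 24 = 29)
K(M(-5), 50) + 4307 = 29 + 4307 = 4336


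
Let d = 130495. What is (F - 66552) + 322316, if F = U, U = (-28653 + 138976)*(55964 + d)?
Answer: 20570972021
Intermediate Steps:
U = 20570716257 (U = (-28653 + 138976)*(55964 + 130495) = 110323*186459 = 20570716257)
F = 20570716257
(F - 66552) + 322316 = (20570716257 - 66552) + 322316 = 20570649705 + 322316 = 20570972021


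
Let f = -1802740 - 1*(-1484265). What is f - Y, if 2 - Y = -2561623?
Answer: -2880100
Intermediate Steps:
f = -318475 (f = -1802740 + 1484265 = -318475)
Y = 2561625 (Y = 2 - 1*(-2561623) = 2 + 2561623 = 2561625)
f - Y = -318475 - 1*2561625 = -318475 - 2561625 = -2880100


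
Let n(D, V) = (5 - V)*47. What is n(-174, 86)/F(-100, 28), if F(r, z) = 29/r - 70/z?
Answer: 42300/31 ≈ 1364.5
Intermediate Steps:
F(r, z) = -70/z + 29/r
n(D, V) = 235 - 47*V
n(-174, 86)/F(-100, 28) = (235 - 47*86)/(-70/28 + 29/(-100)) = (235 - 4042)/(-70*1/28 + 29*(-1/100)) = -3807/(-5/2 - 29/100) = -3807/(-279/100) = -3807*(-100/279) = 42300/31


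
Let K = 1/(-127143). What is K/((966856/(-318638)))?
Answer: 159319/61464486204 ≈ 2.5920e-6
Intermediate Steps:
K = -1/127143 ≈ -7.8652e-6
K/((966856/(-318638))) = -1/(127143*(966856/(-318638))) = -1/(127143*(966856*(-1/318638))) = -1/(127143*(-483428/159319)) = -1/127143*(-159319/483428) = 159319/61464486204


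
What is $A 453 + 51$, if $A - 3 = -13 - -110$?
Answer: $45351$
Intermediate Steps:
$A = 100$ ($A = 3 - -97 = 3 + \left(-13 + 110\right) = 3 + 97 = 100$)
$A 453 + 51 = 100 \cdot 453 + 51 = 45300 + 51 = 45351$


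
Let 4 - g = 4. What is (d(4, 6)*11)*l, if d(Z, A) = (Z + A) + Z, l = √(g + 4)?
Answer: 308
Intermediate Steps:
g = 0 (g = 4 - 1*4 = 4 - 4 = 0)
l = 2 (l = √(0 + 4) = √4 = 2)
d(Z, A) = A + 2*Z (d(Z, A) = (A + Z) + Z = A + 2*Z)
(d(4, 6)*11)*l = ((6 + 2*4)*11)*2 = ((6 + 8)*11)*2 = (14*11)*2 = 154*2 = 308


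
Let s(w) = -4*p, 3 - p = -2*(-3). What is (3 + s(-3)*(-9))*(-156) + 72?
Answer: 16452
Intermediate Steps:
p = -3 (p = 3 - (-2)*(-3) = 3 - 1*6 = 3 - 6 = -3)
s(w) = 12 (s(w) = -4*(-3) = 12)
(3 + s(-3)*(-9))*(-156) + 72 = (3 + 12*(-9))*(-156) + 72 = (3 - 108)*(-156) + 72 = -105*(-156) + 72 = 16380 + 72 = 16452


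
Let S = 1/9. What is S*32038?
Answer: 32038/9 ≈ 3559.8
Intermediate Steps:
S = 1/9 ≈ 0.11111
S*32038 = (1/9)*32038 = 32038/9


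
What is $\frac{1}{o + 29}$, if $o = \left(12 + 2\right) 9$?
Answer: $\frac{1}{155} \approx 0.0064516$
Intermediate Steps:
$o = 126$ ($o = 14 \cdot 9 = 126$)
$\frac{1}{o + 29} = \frac{1}{126 + 29} = \frac{1}{155}$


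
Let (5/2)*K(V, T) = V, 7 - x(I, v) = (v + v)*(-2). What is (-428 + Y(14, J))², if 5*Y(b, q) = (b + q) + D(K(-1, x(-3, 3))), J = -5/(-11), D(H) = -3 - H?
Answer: 13700234304/75625 ≈ 1.8116e+5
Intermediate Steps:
x(I, v) = 7 + 4*v (x(I, v) = 7 - (v + v)*(-2) = 7 - 2*v*(-2) = 7 - (-4)*v = 7 + 4*v)
K(V, T) = 2*V/5
J = 5/11 (J = -5*(-1/11) = 5/11 ≈ 0.45455)
Y(b, q) = -13/25 + b/5 + q/5 (Y(b, q) = ((b + q) + (-3 - 2*(-1)/5))/5 = ((b + q) + (-3 - 1*(-⅖)))/5 = ((b + q) + (-3 + ⅖))/5 = ((b + q) - 13/5)/5 = (-13/5 + b + q)/5 = -13/25 + b/5 + q/5)
(-428 + Y(14, J))² = (-428 + (-13/25 + (⅕)*14 + (⅕)*(5/11)))² = (-428 + (-13/25 + 14/5 + 1/11))² = (-428 + 652/275)² = (-117048/275)² = 13700234304/75625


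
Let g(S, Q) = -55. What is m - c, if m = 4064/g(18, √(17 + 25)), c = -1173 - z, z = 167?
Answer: 69636/55 ≈ 1266.1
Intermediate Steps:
c = -1340 (c = -1173 - 1*167 = -1173 - 167 = -1340)
m = -4064/55 (m = 4064/(-55) = 4064*(-1/55) = -4064/55 ≈ -73.891)
m - c = -4064/55 - 1*(-1340) = -4064/55 + 1340 = 69636/55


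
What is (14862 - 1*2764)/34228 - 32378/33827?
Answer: -349497569/578915278 ≈ -0.60371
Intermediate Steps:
(14862 - 1*2764)/34228 - 32378/33827 = (14862 - 2764)*(1/34228) - 32378*1/33827 = 12098*(1/34228) - 32378/33827 = 6049/17114 - 32378/33827 = -349497569/578915278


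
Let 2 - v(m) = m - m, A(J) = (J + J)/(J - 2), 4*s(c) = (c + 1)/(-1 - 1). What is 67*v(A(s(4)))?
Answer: 134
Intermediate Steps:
s(c) = -⅛ - c/8 (s(c) = ((c + 1)/(-1 - 1))/4 = ((1 + c)/(-2))/4 = ((1 + c)*(-½))/4 = (-½ - c/2)/4 = -⅛ - c/8)
A(J) = 2*J/(-2 + J) (A(J) = (2*J)/(-2 + J) = 2*J/(-2 + J))
v(m) = 2 (v(m) = 2 - (m - m) = 2 - 1*0 = 2 + 0 = 2)
67*v(A(s(4))) = 67*2 = 134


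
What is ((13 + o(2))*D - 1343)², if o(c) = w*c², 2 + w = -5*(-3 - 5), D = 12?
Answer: 405769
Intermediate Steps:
w = 38 (w = -2 - 5*(-3 - 5) = -2 - 5*(-8) = -2 + 40 = 38)
o(c) = 38*c²
((13 + o(2))*D - 1343)² = ((13 + 38*2²)*12 - 1343)² = ((13 + 38*4)*12 - 1343)² = ((13 + 152)*12 - 1343)² = (165*12 - 1343)² = (1980 - 1343)² = 637² = 405769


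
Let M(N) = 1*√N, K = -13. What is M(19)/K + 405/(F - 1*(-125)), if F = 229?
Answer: 135/118 - √19/13 ≈ 0.80877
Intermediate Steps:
M(N) = √N
M(19)/K + 405/(F - 1*(-125)) = √19/(-13) + 405/(229 - 1*(-125)) = √19*(-1/13) + 405/(229 + 125) = -√19/13 + 405/354 = -√19/13 + 405*(1/354) = -√19/13 + 135/118 = 135/118 - √19/13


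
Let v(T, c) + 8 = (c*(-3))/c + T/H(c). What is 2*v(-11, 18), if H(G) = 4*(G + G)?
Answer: -1595/72 ≈ -22.153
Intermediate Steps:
H(G) = 8*G (H(G) = 4*(2*G) = 8*G)
v(T, c) = -11 + T/(8*c) (v(T, c) = -8 + ((c*(-3))/c + T/((8*c))) = -8 + ((-3*c)/c + T*(1/(8*c))) = -8 + (-3 + T/(8*c)) = -11 + T/(8*c))
2*v(-11, 18) = 2*(-11 + (⅛)*(-11)/18) = 2*(-11 + (⅛)*(-11)*(1/18)) = 2*(-11 - 11/144) = 2*(-1595/144) = -1595/72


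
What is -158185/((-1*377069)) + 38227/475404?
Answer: 89615998403/179260110876 ≈ 0.49992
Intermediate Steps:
-158185/((-1*377069)) + 38227/475404 = -158185/(-377069) + 38227*(1/475404) = -158185*(-1/377069) + 38227/475404 = 158185/377069 + 38227/475404 = 89615998403/179260110876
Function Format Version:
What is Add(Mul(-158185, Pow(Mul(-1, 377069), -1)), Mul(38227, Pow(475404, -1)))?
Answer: Rational(89615998403, 179260110876) ≈ 0.49992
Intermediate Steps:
Add(Mul(-158185, Pow(Mul(-1, 377069), -1)), Mul(38227, Pow(475404, -1))) = Add(Mul(-158185, Pow(-377069, -1)), Mul(38227, Rational(1, 475404))) = Add(Mul(-158185, Rational(-1, 377069)), Rational(38227, 475404)) = Add(Rational(158185, 377069), Rational(38227, 475404)) = Rational(89615998403, 179260110876)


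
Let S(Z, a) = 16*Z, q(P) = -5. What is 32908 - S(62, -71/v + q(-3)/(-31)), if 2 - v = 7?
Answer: 31916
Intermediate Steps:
v = -5 (v = 2 - 1*7 = 2 - 7 = -5)
32908 - S(62, -71/v + q(-3)/(-31)) = 32908 - 16*62 = 32908 - 1*992 = 32908 - 992 = 31916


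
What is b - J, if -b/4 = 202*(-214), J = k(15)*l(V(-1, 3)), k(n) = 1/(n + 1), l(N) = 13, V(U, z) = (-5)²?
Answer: 2766579/16 ≈ 1.7291e+5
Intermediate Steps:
V(U, z) = 25
k(n) = 1/(1 + n)
J = 13/16 (J = 13/(1 + 15) = 13/16 ≈ 0.81250)
b = 172912 (b = -808*(-214) = -4*(-43228) = 172912)
b - J = 172912 - 1*13/16 = 172912 - 13/16 = 2766579/16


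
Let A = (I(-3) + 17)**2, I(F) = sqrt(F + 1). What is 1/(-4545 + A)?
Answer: -I/(34*sqrt(2) + 4258*I) ≈ -0.00023482 - 2.6517e-6*I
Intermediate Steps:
I(F) = sqrt(1 + F)
A = (17 + I*sqrt(2))**2 (A = (sqrt(1 - 3) + 17)**2 = (sqrt(-2) + 17)**2 = (I*sqrt(2) + 17)**2 = (17 + I*sqrt(2))**2 ≈ 287.0 + 48.083*I)
1/(-4545 + A) = 1/(-4545 + (17 + I*sqrt(2))**2)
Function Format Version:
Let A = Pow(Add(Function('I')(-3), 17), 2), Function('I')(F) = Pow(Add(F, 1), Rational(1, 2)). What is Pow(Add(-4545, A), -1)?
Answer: Mul(-1, I, Pow(Add(Mul(34, Pow(2, Rational(1, 2))), Mul(4258, I)), -1)) ≈ Add(-0.00023482, Mul(-2.6517e-6, I))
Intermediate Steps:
Function('I')(F) = Pow(Add(1, F), Rational(1, 2))
A = Pow(Add(17, Mul(I, Pow(2, Rational(1, 2)))), 2) (A = Pow(Add(Pow(Add(1, -3), Rational(1, 2)), 17), 2) = Pow(Add(Pow(-2, Rational(1, 2)), 17), 2) = Pow(Add(Mul(I, Pow(2, Rational(1, 2))), 17), 2) = Pow(Add(17, Mul(I, Pow(2, Rational(1, 2)))), 2) ≈ Add(287.00, Mul(48.083, I)))
Pow(Add(-4545, A), -1) = Pow(Add(-4545, Pow(Add(17, Mul(I, Pow(2, Rational(1, 2)))), 2)), -1)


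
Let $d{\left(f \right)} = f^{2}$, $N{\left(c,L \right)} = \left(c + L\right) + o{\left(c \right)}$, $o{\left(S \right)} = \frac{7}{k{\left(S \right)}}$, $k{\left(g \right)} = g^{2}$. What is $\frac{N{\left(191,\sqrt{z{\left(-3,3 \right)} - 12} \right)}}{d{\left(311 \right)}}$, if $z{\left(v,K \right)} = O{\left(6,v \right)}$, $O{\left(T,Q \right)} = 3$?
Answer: $\frac{6967878}{3528478801} + \frac{3 i}{96721} \approx 0.0019748 + 3.1017 \cdot 10^{-5} i$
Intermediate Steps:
$z{\left(v,K \right)} = 3$
$o{\left(S \right)} = \frac{7}{S^{2}}$
$N{\left(c,L \right)} = L + c + \frac{7}{c^{2}}$ ($N{\left(c,L \right)} = \left(c + L\right) + \frac{7}{c^{2}} = \left(L + c\right) + \frac{7}{c^{2}} = L + c + \frac{7}{c^{2}}$)
$\frac{N{\left(191,\sqrt{z{\left(-3,3 \right)} - 12} \right)}}{d{\left(311 \right)}} = \frac{\sqrt{3 - 12} + 191 + \frac{7}{36481}}{311^{2}} = \frac{\sqrt{-9} + 191 + 7 \cdot \frac{1}{36481}}{96721} = \left(3 i + 191 + \frac{7}{36481}\right) \frac{1}{96721} = \left(\frac{6967878}{36481} + 3 i\right) \frac{1}{96721} = \frac{6967878}{3528478801} + \frac{3 i}{96721}$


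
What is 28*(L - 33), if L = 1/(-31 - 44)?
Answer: -69328/75 ≈ -924.37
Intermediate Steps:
L = -1/75 (L = 1/(-75) = -1/75 ≈ -0.013333)
28*(L - 33) = 28*(-1/75 - 33) = 28*(-2476/75) = -69328/75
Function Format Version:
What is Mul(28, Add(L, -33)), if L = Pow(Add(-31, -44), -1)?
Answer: Rational(-69328, 75) ≈ -924.37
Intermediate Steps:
L = Rational(-1, 75) (L = Pow(-75, -1) = Rational(-1, 75) ≈ -0.013333)
Mul(28, Add(L, -33)) = Mul(28, Add(Rational(-1, 75), -33)) = Mul(28, Rational(-2476, 75)) = Rational(-69328, 75)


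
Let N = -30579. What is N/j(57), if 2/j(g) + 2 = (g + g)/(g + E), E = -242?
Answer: 7400118/185 ≈ 40001.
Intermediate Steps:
j(g) = 2/(-2 + 2*g/(-242 + g)) (j(g) = 2/(-2 + (g + g)/(g - 242)) = 2/(-2 + (2*g)/(-242 + g)) = 2/(-2 + 2*g/(-242 + g)))
N/j(57) = -30579/(-1 + (1/242)*57) = -30579/(-1 + 57/242) = -30579/(-185/242) = -30579*(-242/185) = 7400118/185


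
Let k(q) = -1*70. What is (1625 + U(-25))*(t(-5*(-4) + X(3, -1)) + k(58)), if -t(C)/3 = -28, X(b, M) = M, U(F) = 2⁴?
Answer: 22974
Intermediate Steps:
U(F) = 16
t(C) = 84 (t(C) = -3*(-28) = 84)
k(q) = -70
(1625 + U(-25))*(t(-5*(-4) + X(3, -1)) + k(58)) = (1625 + 16)*(84 - 70) = 1641*14 = 22974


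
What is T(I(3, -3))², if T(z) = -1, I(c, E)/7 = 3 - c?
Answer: 1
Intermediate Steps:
I(c, E) = 21 - 7*c (I(c, E) = 7*(3 - c) = 21 - 7*c)
T(I(3, -3))² = (-1)² = 1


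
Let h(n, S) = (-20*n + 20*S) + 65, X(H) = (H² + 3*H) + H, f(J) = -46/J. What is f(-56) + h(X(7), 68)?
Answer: -3197/28 ≈ -114.18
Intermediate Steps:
X(H) = H² + 4*H
h(n, S) = 65 - 20*n + 20*S
f(-56) + h(X(7), 68) = -46/(-56) + (65 - 140*(4 + 7) + 20*68) = -46*(-1/56) + (65 - 140*11 + 1360) = 23/28 + (65 - 20*77 + 1360) = 23/28 + (65 - 1540 + 1360) = 23/28 - 115 = -3197/28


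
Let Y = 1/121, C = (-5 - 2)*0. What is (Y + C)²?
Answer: 1/14641 ≈ 6.8301e-5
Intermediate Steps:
C = 0 (C = -7*0 = 0)
Y = 1/121 ≈ 0.0082645
(Y + C)² = (1/121 + 0)² = (1/121)² = 1/14641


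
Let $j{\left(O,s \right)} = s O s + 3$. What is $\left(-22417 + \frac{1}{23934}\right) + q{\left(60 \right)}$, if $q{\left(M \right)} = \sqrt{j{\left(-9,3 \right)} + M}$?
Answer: $- \frac{536528477}{23934} + 3 i \sqrt{2} \approx -22417.0 + 4.2426 i$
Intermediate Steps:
$j{\left(O,s \right)} = 3 + O s^{2}$ ($j{\left(O,s \right)} = O s s + 3 = O s^{2} + 3 = 3 + O s^{2}$)
$q{\left(M \right)} = \sqrt{-78 + M}$ ($q{\left(M \right)} = \sqrt{\left(3 - 9 \cdot 3^{2}\right) + M} = \sqrt{\left(3 - 81\right) + M} = \sqrt{-78 + M}$)
$\left(-22417 + \frac{1}{23934}\right) + q{\left(60 \right)} = \left(-22417 + \frac{1}{23934}\right) + \sqrt{-78 + 60} = \left(-22417 + \frac{1}{23934}\right) + \sqrt{-18} = - \frac{536528477}{23934} + 3 i \sqrt{2}$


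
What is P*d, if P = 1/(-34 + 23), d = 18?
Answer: -18/11 ≈ -1.6364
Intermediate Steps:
P = -1/11 (P = 1/(-11) = -1/11 ≈ -0.090909)
P*d = -1/11*18 = -18/11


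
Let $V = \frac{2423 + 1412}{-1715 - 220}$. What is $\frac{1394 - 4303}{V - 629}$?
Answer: $\frac{1125783}{244190} \approx 4.6103$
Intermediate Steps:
$V = - \frac{767}{387}$ ($V = \frac{3835}{-1935} = 3835 \left(- \frac{1}{1935}\right) = - \frac{767}{387} \approx -1.9819$)
$\frac{1394 - 4303}{V - 629} = \frac{1394 - 4303}{- \frac{767}{387} - 629} = - \frac{2909}{- \frac{244190}{387}} = \left(-2909\right) \left(- \frac{387}{244190}\right) = \frac{1125783}{244190}$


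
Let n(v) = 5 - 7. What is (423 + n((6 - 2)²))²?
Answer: 177241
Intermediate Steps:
n(v) = -2
(423 + n((6 - 2)²))² = (423 - 2)² = 421² = 177241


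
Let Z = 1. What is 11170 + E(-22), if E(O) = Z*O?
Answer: 11148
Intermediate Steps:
E(O) = O (E(O) = 1*O = O)
11170 + E(-22) = 11170 - 22 = 11148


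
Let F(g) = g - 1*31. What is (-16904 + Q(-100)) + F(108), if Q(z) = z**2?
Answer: -6827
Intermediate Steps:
F(g) = -31 + g (F(g) = g - 31 = -31 + g)
(-16904 + Q(-100)) + F(108) = (-16904 + (-100)**2) + (-31 + 108) = (-16904 + 10000) + 77 = -6904 + 77 = -6827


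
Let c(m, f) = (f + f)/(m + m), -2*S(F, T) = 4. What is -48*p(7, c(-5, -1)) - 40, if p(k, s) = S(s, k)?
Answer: 56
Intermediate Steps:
S(F, T) = -2 (S(F, T) = -½*4 = -2)
c(m, f) = f/m (c(m, f) = (2*f)/((2*m)) = (2*f)*(1/(2*m)) = f/m)
p(k, s) = -2
-48*p(7, c(-5, -1)) - 40 = -48*(-2) - 40 = 96 - 40 = 56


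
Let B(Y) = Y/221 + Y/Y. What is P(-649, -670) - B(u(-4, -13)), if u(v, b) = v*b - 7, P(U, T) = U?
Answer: -143695/221 ≈ -650.20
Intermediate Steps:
u(v, b) = -7 + b*v (u(v, b) = b*v - 7 = -7 + b*v)
B(Y) = 1 + Y/221 (B(Y) = Y*(1/221) + 1 = Y/221 + 1 = 1 + Y/221)
P(-649, -670) - B(u(-4, -13)) = -649 - (1 + (-7 - 13*(-4))/221) = -649 - (1 + (-7 + 52)/221) = -649 - (1 + (1/221)*45) = -649 - (1 + 45/221) = -649 - 1*266/221 = -649 - 266/221 = -143695/221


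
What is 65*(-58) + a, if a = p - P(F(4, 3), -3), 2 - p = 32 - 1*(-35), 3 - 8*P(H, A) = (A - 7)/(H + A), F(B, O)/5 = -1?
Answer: -122727/32 ≈ -3835.2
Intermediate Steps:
F(B, O) = -5 (F(B, O) = 5*(-1) = -5)
P(H, A) = 3/8 - (-7 + A)/(8*(A + H)) (P(H, A) = 3/8 - (A - 7)/(8*(H + A)) = 3/8 - (-7 + A)/(8*(A + H)))
p = -65 (p = 2 - (32 - 1*(-35)) = 2 - (32 + 35) = 2 - 1*67 = 2 - 67 = -65)
a = -2087/32 (a = -65 - (7 + 2*(-3) + 3*(-5))/(8*(-3 - 5)) = -65 - (7 - 6 - 15)/(8*(-8)) = -65 - (-1)*(-14)/(8*8) = -65 - 1*7/32 = -65 - 7/32 = -2087/32 ≈ -65.219)
65*(-58) + a = 65*(-58) - 2087/32 = -3770 - 2087/32 = -122727/32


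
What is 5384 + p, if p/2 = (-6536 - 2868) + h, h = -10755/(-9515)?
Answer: -25541570/1903 ≈ -13422.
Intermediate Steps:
h = 2151/1903 (h = -10755*(-1/9515) = 2151/1903 ≈ 1.1303)
p = -35787322/1903 (p = 2*((-6536 - 2868) + 2151/1903) = 2*(-9404 + 2151/1903) = 2*(-17893661/1903) = -35787322/1903 ≈ -18806.)
5384 + p = 5384 - 35787322/1903 = -25541570/1903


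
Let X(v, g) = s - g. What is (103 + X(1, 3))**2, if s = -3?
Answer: 9409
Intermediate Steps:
X(v, g) = -3 - g
(103 + X(1, 3))**2 = (103 + (-3 - 1*3))**2 = (103 + (-3 - 3))**2 = (103 - 6)**2 = 97**2 = 9409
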